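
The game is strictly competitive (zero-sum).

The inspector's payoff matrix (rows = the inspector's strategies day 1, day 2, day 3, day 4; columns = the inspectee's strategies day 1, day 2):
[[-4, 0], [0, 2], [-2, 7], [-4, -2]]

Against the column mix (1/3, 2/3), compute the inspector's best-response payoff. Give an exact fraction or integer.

day 1: (-4)·(1/3) + (0)·(2/3) = -4/3.
day 2: (0)·(1/3) + (2)·(2/3) = 4/3.
day 3: (-2)·(1/3) + (7)·(2/3) = 4.
day 4: (-4)·(1/3) + (-2)·(2/3) = -8/3.
The best pure response is day 3 with expected payoff 4.

4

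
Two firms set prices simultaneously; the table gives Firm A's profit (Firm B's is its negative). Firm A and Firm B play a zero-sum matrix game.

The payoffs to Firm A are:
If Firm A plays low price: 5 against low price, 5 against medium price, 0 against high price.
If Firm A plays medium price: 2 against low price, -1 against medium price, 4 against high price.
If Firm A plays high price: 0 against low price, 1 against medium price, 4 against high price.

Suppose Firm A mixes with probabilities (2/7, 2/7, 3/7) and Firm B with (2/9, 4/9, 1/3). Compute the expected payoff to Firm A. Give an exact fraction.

44/21

Against (2/9, 4/9, 1/3), each row's expected payoff is low price: 10/3; medium price: 4/3; high price: 16/9.
Taking the (2/7, 2/7, 3/7)-weighted average: (2/7)·(10/3) + (2/7)·(4/3) + (3/7)·(16/9) = 44/21.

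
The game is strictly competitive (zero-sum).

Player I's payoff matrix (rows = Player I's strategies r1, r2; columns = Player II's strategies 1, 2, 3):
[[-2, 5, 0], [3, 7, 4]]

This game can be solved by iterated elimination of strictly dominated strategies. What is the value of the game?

Row r1 is strictly dominated by row r2 (3>-2, 7>5, 4>0); eliminate r1.
Column 3 is strictly dominated by 1 for Player II (3<4); eliminate 3.
Column 2 is strictly dominated by 1 for Player II (3<7); eliminate 2.
Only (r2, 1) remains, with payoff 3.

3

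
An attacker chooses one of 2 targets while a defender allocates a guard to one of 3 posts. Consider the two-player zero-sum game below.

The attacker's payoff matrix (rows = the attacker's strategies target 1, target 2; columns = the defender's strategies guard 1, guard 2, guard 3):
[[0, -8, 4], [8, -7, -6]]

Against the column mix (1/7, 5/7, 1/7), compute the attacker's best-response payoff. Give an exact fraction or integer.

-33/7

target 1: (0)·(1/7) + (-8)·(5/7) + (4)·(1/7) = -36/7.
target 2: (8)·(1/7) + (-7)·(5/7) + (-6)·(1/7) = -33/7.
The best pure response is target 2 with expected payoff -33/7.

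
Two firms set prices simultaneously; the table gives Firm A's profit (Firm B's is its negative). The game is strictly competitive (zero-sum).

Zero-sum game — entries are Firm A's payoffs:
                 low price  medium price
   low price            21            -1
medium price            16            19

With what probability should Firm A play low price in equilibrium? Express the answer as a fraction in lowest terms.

3/25

Row minima are -1 and 16, so Firm A's maximin is 16; column maxima are 21 and 19, so Firm B's minimax is 19. These differ, so the equilibrium is in mixed strategies.
Let Firm A play low price with probability p. Firm B is indifferent when 21p + 16(1−p) = −p + 19(1−p), giving p = 3/25.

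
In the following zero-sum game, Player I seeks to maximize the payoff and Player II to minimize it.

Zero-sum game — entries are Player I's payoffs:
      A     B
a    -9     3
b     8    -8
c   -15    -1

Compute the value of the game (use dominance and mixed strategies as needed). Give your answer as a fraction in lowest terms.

-12/7

Row c is strictly dominated by row a, so Player I never plays it.
The remaining 2×2 game on (a, b) × (A, B) has no saddle point. Let Player I play a with probability p; indifference gives −9p + 8(1−p) = 3p − 8(1−p), so p = 4/7.
Similarly Player II's optimal q on A is 11/28, and the value is -9·(11/28) + (3)·(17/28) = -12/7.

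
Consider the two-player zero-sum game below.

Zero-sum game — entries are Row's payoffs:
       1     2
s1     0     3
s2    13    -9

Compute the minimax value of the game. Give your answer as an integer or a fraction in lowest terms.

Row minima are 0 and -9, so Row's maximin is 0; column maxima are 13 and 3, so Column's minimax is 3. These differ, so the equilibrium is in mixed strategies.
Let Row play s1 with probability p. Column is indifferent when 13(1−p) = 3p − 9(1−p), giving p = 22/25.
Let Column play 1 with probability q. Row is indifferent when 3(1−q) = 13q − 9(1−q), giving q = 12/25.
The value is 0·(12/25) + (3)·(13/25) = 39/25.

39/25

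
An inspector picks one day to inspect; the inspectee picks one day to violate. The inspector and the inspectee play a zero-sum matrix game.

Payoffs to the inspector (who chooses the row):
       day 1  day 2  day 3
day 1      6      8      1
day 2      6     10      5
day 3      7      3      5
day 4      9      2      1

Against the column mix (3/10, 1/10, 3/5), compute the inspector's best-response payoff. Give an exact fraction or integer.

day 1: (6)·(3/10) + (8)·(1/10) + (1)·(3/5) = 16/5.
day 2: (6)·(3/10) + (10)·(1/10) + (5)·(3/5) = 29/5.
day 3: (7)·(3/10) + (3)·(1/10) + (5)·(3/5) = 27/5.
day 4: (9)·(3/10) + (2)·(1/10) + (1)·(3/5) = 7/2.
The best pure response is day 2 with expected payoff 29/5.

29/5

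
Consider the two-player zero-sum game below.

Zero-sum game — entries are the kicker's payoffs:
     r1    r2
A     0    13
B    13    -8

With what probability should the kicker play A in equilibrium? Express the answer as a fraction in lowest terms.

Row minima are 0 and -8, so the kicker's maximin is 0; column maxima are 13 and 13, so the goalkeeper's minimax is 13. These differ, so the equilibrium is in mixed strategies.
Let the kicker play A with probability p. The goalkeeper is indifferent when 13(1−p) = 13p − 8(1−p), giving p = 21/34.

21/34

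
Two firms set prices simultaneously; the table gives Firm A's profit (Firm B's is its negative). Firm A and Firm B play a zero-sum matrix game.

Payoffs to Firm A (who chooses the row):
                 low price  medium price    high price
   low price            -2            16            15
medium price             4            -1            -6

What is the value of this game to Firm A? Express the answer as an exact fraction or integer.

Column medium price is strictly dominated by high price for Firm B (it gives Firm A more in every row).
The remaining 2×2 game on (low price, medium price) × (low price, high price) has no saddle point. Let Firm A play low price with probability p; indifference gives −2p + 4(1−p) = 15p − 6(1−p), so p = 10/27.
Similarly Firm B's optimal q on low price is 7/9, and the value is -2·(7/9) + (15)·(2/9) = 16/9.

16/9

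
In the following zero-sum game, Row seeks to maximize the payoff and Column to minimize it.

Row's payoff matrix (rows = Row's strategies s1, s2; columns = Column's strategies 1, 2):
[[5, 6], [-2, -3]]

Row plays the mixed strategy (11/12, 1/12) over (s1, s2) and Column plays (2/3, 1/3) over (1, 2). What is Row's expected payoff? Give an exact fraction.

169/36

Against (2/3, 1/3), each row's expected payoff is s1: 16/3; s2: -7/3.
Taking the (11/12, 1/12)-weighted average: (11/12)·(16/3) + (1/12)·(-7/3) = 169/36.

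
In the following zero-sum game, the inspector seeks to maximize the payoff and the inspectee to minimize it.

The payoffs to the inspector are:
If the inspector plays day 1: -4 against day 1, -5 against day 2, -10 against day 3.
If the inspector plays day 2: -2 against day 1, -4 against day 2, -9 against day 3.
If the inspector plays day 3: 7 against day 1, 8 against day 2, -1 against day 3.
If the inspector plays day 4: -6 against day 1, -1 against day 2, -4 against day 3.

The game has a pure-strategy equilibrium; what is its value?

-1

Row minima: -10, -9, -1, -6 → the inspector's maximin is -1.
Column maxima: 7, 8, -1 → the inspectee's minimax is -1.
They coincide at (day 3, day 3), so the value is -1.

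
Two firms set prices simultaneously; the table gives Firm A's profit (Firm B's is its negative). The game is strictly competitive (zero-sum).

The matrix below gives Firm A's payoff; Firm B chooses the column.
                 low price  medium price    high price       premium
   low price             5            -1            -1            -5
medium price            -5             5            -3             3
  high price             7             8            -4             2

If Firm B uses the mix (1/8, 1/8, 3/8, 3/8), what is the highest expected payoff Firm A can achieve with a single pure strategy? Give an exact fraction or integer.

9/8

low price: (5)·(1/8) + (-1)·(1/8) + (-1)·(3/8) + (-5)·(3/8) = -7/4.
medium price: (-5)·(1/8) + (5)·(1/8) + (-3)·(3/8) + (3)·(3/8) = 0.
high price: (7)·(1/8) + (8)·(1/8) + (-4)·(3/8) + (2)·(3/8) = 9/8.
The best pure response is high price with expected payoff 9/8.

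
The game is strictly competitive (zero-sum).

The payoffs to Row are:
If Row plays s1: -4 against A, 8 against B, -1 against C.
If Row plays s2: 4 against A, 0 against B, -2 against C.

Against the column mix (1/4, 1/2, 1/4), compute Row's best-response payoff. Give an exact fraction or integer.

s1: (-4)·(1/4) + (8)·(1/2) + (-1)·(1/4) = 11/4.
s2: (4)·(1/4) + (0)·(1/2) + (-2)·(1/4) = 1/2.
The best pure response is s1 with expected payoff 11/4.

11/4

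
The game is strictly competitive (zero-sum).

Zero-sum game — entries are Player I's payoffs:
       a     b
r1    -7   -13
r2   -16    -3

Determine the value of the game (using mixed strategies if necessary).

-187/19

Row minima are -13 and -16, so Player I's maximin is -13; column maxima are -7 and -3, so Player II's minimax is -7. These differ, so the equilibrium is in mixed strategies.
Let Player I play r1 with probability p. Player II is indifferent when −7p − 16(1−p) = −13p − 3(1−p), giving p = 13/19.
Let Player II play a with probability q. Player I is indifferent when −7q − 13(1−q) = −16q − 3(1−q), giving q = 10/19.
The value is -7·(10/19) + (-13)·(9/19) = -187/19.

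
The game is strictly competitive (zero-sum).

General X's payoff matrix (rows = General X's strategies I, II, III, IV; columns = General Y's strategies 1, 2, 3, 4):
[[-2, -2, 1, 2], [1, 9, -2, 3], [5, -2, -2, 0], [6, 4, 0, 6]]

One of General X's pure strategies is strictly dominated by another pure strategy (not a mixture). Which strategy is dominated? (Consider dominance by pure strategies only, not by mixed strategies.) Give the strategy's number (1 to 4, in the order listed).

Compare III with IV: 6 > 5, 4 > -2, 0 > -2, 6 > 0.
So IV strictly dominates III for General X; III is strictly dominated.

3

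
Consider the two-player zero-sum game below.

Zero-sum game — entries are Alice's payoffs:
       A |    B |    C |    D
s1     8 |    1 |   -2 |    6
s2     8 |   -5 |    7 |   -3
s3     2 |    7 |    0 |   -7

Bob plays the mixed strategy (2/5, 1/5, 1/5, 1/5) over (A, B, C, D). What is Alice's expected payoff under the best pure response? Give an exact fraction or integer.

s1: (8)·(2/5) + (1)·(1/5) + (-2)·(1/5) + (6)·(1/5) = 21/5.
s2: (8)·(2/5) + (-5)·(1/5) + (7)·(1/5) + (-3)·(1/5) = 3.
s3: (2)·(2/5) + (7)·(1/5) + (0)·(1/5) + (-7)·(1/5) = 4/5.
The best pure response is s1 with expected payoff 21/5.

21/5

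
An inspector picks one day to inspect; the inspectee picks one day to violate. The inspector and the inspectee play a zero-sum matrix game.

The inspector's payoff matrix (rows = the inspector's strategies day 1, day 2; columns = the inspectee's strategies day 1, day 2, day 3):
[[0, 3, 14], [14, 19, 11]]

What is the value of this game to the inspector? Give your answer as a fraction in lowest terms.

Column day 2 is strictly dominated by day 1 for the inspectee (it gives the inspector more in every row).
The remaining 2×2 game on (day 1, day 2) × (day 1, day 3) has no saddle point. Let the inspector play day 1 with probability p; indifference gives 14(1−p) = 14p + 11(1−p), so p = 3/17.
Similarly the inspectee's optimal q on day 1 is 3/17, and the value is 0·(3/17) + (14)·(14/17) = 196/17.

196/17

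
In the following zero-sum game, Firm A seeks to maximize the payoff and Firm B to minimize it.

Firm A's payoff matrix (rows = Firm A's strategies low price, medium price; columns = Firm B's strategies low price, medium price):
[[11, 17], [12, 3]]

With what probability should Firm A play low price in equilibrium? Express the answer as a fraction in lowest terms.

Row minima are 11 and 3, so Firm A's maximin is 11; column maxima are 12 and 17, so Firm B's minimax is 12. These differ, so the equilibrium is in mixed strategies.
Let Firm A play low price with probability p. Firm B is indifferent when 11p + 12(1−p) = 17p + 3(1−p), giving p = 3/5.

3/5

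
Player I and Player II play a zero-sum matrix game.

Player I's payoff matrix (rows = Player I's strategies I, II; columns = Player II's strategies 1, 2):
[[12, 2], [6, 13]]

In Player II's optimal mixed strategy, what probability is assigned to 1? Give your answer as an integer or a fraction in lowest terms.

11/17

Row minima are 2 and 6, so Player I's maximin is 6; column maxima are 12 and 13, so Player II's minimax is 12. These differ, so the equilibrium is in mixed strategies.
Let Player II play 1 with probability q. Player I is indifferent when 12q + 2(1−q) = 6q + 13(1−q), giving q = 11/17.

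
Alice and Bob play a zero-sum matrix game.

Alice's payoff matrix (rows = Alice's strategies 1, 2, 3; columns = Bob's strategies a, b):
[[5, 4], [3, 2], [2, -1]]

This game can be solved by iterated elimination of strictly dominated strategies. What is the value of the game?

Column a is strictly dominated by b for Bob (4<5, 2<3, -1<2); eliminate a.
Row 3 is strictly dominated by row 1 (4>-1); eliminate 3.
Row 2 is strictly dominated by row 1 (4>2); eliminate 2.
Only (1, b) remains, with payoff 4.

4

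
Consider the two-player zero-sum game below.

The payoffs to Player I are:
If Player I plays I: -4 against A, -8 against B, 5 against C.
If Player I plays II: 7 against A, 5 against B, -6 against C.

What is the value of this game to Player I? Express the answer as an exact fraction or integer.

Column A is strictly dominated by B for Player II (it gives Player I more in every row).
The remaining 2×2 game on (I, II) × (B, C) has no saddle point. Let Player I play I with probability p; indifference gives −8p + 5(1−p) = 5p − 6(1−p), so p = 11/24.
Similarly Player II's optimal q on B is 11/24, and the value is -8·(11/24) + (5)·(13/24) = -23/24.

-23/24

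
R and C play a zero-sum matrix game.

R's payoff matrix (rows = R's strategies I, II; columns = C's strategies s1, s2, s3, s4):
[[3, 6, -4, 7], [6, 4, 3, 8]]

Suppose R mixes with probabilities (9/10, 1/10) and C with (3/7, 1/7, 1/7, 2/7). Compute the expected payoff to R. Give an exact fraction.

Against (3/7, 1/7, 1/7, 2/7), each row's expected payoff is I: 25/7; II: 41/7.
Taking the (9/10, 1/10)-weighted average: (9/10)·(25/7) + (1/10)·(41/7) = 19/5.

19/5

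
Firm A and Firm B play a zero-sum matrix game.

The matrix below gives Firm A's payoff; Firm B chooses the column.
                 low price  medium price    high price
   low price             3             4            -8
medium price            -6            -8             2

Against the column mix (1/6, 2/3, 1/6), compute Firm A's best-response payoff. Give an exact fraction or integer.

11/6

low price: (3)·(1/6) + (4)·(2/3) + (-8)·(1/6) = 11/6.
medium price: (-6)·(1/6) + (-8)·(2/3) + (2)·(1/6) = -6.
The best pure response is low price with expected payoff 11/6.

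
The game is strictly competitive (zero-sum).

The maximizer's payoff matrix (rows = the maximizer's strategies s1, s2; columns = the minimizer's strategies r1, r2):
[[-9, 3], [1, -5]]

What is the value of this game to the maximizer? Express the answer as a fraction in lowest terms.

Row minima are -9 and -5, so the maximizer's maximin is -5; column maxima are 1 and 3, so the minimizer's minimax is 1. These differ, so the equilibrium is in mixed strategies.
Let the maximizer play s1 with probability p. The minimizer is indifferent when −9p + (1−p) = 3p − 5(1−p), giving p = 1/3.
Let the minimizer play r1 with probability q. The maximizer is indifferent when −9q + 3(1−q) = q − 5(1−q), giving q = 4/9.
The value is -9·(4/9) + (3)·(5/9) = -7/3.

-7/3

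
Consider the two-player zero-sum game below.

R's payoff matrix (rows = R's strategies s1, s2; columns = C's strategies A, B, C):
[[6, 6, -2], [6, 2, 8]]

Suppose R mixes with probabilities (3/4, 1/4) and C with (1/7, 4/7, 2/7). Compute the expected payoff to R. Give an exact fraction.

Against (1/7, 4/7, 2/7), each row's expected payoff is s1: 26/7; s2: 30/7.
Taking the (3/4, 1/4)-weighted average: (3/4)·(26/7) + (1/4)·(30/7) = 27/7.

27/7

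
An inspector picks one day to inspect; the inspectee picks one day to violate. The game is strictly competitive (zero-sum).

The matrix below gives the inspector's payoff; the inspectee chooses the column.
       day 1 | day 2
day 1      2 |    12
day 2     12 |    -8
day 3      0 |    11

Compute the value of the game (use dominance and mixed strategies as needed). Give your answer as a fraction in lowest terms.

Row day 3 is strictly dominated by row day 1, so the inspector never plays it.
The remaining 2×2 game on (day 1, day 2) × (day 1, day 2) has no saddle point. Let the inspector play day 1 with probability p; indifference gives 2p + 12(1−p) = 12p − 8(1−p), so p = 2/3.
Similarly the inspectee's optimal q on day 1 is 2/3, and the value is 2·(2/3) + (12)·(1/3) = 16/3.

16/3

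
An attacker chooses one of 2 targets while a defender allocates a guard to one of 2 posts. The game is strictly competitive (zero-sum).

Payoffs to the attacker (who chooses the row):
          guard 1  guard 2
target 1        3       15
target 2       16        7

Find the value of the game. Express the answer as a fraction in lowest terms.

73/7

Row minima are 3 and 7, so the attacker's maximin is 7; column maxima are 16 and 15, so the defender's minimax is 15. These differ, so the equilibrium is in mixed strategies.
Let the attacker play target 1 with probability p. The defender is indifferent when 3p + 16(1−p) = 15p + 7(1−p), giving p = 3/7.
Let the defender play guard 1 with probability q. The attacker is indifferent when 3q + 15(1−q) = 16q + 7(1−q), giving q = 8/21.
The value is 3·(8/21) + (15)·(13/21) = 73/7.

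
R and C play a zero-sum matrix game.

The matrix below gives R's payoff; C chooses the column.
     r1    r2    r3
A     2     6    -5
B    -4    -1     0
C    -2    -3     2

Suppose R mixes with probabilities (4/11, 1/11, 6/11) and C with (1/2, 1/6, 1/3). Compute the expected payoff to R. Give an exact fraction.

Against (1/2, 1/6, 1/3), each row's expected payoff is A: 1/3; B: -13/6; C: -5/6.
Taking the (4/11, 1/11, 6/11)-weighted average: (4/11)·(1/3) + (1/11)·(-13/6) + (6/11)·(-5/6) = -35/66.

-35/66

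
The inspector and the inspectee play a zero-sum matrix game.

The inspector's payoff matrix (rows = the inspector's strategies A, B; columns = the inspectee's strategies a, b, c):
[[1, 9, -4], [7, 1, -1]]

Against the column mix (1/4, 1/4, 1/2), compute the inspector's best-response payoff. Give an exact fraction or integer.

3/2

A: (1)·(1/4) + (9)·(1/4) + (-4)·(1/2) = 1/2.
B: (7)·(1/4) + (1)·(1/4) + (-1)·(1/2) = 3/2.
The best pure response is B with expected payoff 3/2.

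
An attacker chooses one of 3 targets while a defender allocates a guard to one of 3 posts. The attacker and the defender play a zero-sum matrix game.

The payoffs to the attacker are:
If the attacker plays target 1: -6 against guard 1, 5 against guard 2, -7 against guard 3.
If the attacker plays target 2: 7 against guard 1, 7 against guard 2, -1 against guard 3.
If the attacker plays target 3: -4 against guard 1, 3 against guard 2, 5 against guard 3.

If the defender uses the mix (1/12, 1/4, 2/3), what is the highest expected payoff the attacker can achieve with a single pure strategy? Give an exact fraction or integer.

15/4

target 1: (-6)·(1/12) + (5)·(1/4) + (-7)·(2/3) = -47/12.
target 2: (7)·(1/12) + (7)·(1/4) + (-1)·(2/3) = 5/3.
target 3: (-4)·(1/12) + (3)·(1/4) + (5)·(2/3) = 15/4.
The best pure response is target 3 with expected payoff 15/4.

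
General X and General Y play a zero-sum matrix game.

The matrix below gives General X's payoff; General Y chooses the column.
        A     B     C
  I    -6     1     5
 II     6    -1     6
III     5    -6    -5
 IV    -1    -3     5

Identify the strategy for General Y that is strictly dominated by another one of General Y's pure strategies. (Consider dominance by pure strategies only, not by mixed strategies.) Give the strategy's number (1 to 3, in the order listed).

General Y prefers columns that give General X less. Compare C with B: 1 < 5, -1 < 6, -6 < -5, -3 < 5.
So B strictly dominates C for General Y; C is strictly dominated.

3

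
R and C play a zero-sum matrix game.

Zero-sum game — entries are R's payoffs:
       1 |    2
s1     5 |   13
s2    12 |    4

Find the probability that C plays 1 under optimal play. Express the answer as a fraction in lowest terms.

Row minima are 5 and 4, so R's maximin is 5; column maxima are 12 and 13, so C's minimax is 12. These differ, so the equilibrium is in mixed strategies.
Let C play 1 with probability q. R is indifferent when 5q + 13(1−q) = 12q + 4(1−q), giving q = 9/16.

9/16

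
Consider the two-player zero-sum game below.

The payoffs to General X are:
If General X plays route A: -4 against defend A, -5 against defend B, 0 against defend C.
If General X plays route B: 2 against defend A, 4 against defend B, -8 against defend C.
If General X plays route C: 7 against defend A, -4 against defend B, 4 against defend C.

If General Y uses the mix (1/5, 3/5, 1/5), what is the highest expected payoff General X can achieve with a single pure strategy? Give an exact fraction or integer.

route A: (-4)·(1/5) + (-5)·(3/5) + (0)·(1/5) = -19/5.
route B: (2)·(1/5) + (4)·(3/5) + (-8)·(1/5) = 6/5.
route C: (7)·(1/5) + (-4)·(3/5) + (4)·(1/5) = -1/5.
The best pure response is route B with expected payoff 6/5.

6/5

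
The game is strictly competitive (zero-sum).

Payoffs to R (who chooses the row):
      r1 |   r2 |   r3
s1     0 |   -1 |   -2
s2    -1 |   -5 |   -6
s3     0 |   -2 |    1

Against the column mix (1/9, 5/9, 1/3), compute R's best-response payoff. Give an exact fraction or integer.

s1: (0)·(1/9) + (-1)·(5/9) + (-2)·(1/3) = -11/9.
s2: (-1)·(1/9) + (-5)·(5/9) + (-6)·(1/3) = -44/9.
s3: (0)·(1/9) + (-2)·(5/9) + (1)·(1/3) = -7/9.
The best pure response is s3 with expected payoff -7/9.

-7/9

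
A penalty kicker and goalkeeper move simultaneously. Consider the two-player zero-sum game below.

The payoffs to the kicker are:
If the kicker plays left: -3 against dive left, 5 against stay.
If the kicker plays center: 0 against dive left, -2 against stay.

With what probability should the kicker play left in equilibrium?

1/5

Row minima are -3 and -2, so the kicker's maximin is -2; column maxima are 0 and 5, so the goalkeeper's minimax is 0. These differ, so the equilibrium is in mixed strategies.
Let the kicker play left with probability p. The goalkeeper is indifferent when −3p = 5p − 2(1−p), giving p = 1/5.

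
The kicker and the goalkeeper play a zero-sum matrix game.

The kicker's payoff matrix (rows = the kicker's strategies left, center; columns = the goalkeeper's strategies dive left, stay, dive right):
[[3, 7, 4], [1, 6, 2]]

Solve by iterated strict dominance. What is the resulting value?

Row center is strictly dominated by row left (3>1, 7>6, 4>2); eliminate center.
Column stay is strictly dominated by dive left for the goalkeeper (3<7); eliminate stay.
Column dive right is strictly dominated by dive left for the goalkeeper (3<4); eliminate dive right.
Only (left, dive left) remains, with payoff 3.

3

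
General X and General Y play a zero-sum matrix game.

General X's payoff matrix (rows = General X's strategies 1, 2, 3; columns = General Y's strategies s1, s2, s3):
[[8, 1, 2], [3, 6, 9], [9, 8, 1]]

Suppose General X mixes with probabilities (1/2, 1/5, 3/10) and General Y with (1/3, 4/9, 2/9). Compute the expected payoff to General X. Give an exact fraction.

89/18

Against (1/3, 4/9, 2/9), each row's expected payoff is 1: 32/9; 2: 17/3; 3: 61/9.
Taking the (1/2, 1/5, 3/10)-weighted average: (1/2)·(32/9) + (1/5)·(17/3) + (3/10)·(61/9) = 89/18.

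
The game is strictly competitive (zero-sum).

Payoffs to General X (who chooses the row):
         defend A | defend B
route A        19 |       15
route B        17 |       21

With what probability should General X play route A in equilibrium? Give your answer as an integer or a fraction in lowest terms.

Row minima are 15 and 17, so General X's maximin is 17; column maxima are 19 and 21, so General Y's minimax is 19. These differ, so the equilibrium is in mixed strategies.
Let General X play route A with probability p. General Y is indifferent when 19p + 17(1−p) = 15p + 21(1−p), giving p = 1/2.

1/2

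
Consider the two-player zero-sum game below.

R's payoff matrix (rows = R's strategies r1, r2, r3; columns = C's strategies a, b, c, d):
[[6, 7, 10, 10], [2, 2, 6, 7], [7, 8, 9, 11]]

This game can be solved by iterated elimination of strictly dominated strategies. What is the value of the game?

7

Column c is strictly dominated by a for C (6<10, 2<6, 7<9); eliminate c.
Column d is strictly dominated by a for C (6<10, 2<7, 7<11); eliminate d.
Row r2 is strictly dominated by row r1 (6>2, 7>2); eliminate r2.
Row r1 is strictly dominated by row r3 (7>6, 8>7); eliminate r1.
Column b is strictly dominated by a for C (7<8); eliminate b.
Only (r3, a) remains, with payoff 7.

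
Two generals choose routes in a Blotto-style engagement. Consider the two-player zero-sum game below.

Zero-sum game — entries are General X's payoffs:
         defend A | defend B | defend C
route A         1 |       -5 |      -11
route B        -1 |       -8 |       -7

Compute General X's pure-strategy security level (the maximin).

-8

The worst-case payoff for each row is route A: -11, route B: -8.
The best of these is -8.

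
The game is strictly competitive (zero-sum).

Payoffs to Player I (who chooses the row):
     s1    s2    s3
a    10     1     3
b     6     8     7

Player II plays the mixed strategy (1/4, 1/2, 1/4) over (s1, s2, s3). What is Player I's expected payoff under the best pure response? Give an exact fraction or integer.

29/4

a: (10)·(1/4) + (1)·(1/2) + (3)·(1/4) = 15/4.
b: (6)·(1/4) + (8)·(1/2) + (7)·(1/4) = 29/4.
The best pure response is b with expected payoff 29/4.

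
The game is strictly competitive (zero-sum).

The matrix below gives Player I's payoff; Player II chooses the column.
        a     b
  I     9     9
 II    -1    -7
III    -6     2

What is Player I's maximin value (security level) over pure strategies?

9

The worst-case payoff for each row is I: 9, II: -7, III: -6.
The best of these is 9.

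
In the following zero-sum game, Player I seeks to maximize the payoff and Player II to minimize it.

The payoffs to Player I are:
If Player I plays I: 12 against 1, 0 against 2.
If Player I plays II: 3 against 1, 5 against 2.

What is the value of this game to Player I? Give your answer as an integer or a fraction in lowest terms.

Row minima are 0 and 3, so Player I's maximin is 3; column maxima are 12 and 5, so Player II's minimax is 5. These differ, so the equilibrium is in mixed strategies.
Let Player I play I with probability p. Player II is indifferent when 12p + 3(1−p) = 5(1−p), giving p = 1/7.
Let Player II play 1 with probability q. Player I is indifferent when 12q = 3q + 5(1−q), giving q = 5/14.
The value is 12·(5/14) + (0)·(9/14) = 30/7.

30/7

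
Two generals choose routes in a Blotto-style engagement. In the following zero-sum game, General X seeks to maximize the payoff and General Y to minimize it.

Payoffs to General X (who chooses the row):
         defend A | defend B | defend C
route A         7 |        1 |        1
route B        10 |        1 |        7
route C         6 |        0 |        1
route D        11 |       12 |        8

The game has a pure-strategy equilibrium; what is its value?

8

Row minima: 1, 1, 0, 8 → General X's maximin is 8.
Column maxima: 11, 12, 8 → General Y's minimax is 8.
They coincide at (route D, defend C), so the value is 8.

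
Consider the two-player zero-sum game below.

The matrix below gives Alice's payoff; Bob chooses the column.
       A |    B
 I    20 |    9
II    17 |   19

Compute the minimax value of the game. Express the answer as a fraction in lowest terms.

Row minima are 9 and 17, so Alice's maximin is 17; column maxima are 20 and 19, so Bob's minimax is 19. These differ, so the equilibrium is in mixed strategies.
Let Alice play I with probability p. Bob is indifferent when 20p + 17(1−p) = 9p + 19(1−p), giving p = 2/13.
Let Bob play A with probability q. Alice is indifferent when 20q + 9(1−q) = 17q + 19(1−q), giving q = 10/13.
The value is 20·(10/13) + (9)·(3/13) = 227/13.

227/13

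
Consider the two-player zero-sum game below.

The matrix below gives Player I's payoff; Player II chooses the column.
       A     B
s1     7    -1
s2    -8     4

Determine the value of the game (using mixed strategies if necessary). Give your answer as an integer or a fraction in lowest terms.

Row minima are -1 and -8, so Player I's maximin is -1; column maxima are 7 and 4, so Player II's minimax is 4. These differ, so the equilibrium is in mixed strategies.
Let Player I play s1 with probability p. Player II is indifferent when 7p − 8(1−p) = −p + 4(1−p), giving p = 3/5.
Let Player II play A with probability q. Player I is indifferent when 7q − (1−q) = −8q + 4(1−q), giving q = 1/4.
The value is 7·(1/4) + (-1)·(3/4) = 1.

1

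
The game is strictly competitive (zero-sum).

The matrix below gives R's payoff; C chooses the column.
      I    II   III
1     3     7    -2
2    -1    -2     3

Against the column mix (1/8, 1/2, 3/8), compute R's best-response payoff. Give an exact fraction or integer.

25/8

1: (3)·(1/8) + (7)·(1/2) + (-2)·(3/8) = 25/8.
2: (-1)·(1/8) + (-2)·(1/2) + (3)·(3/8) = 0.
The best pure response is 1 with expected payoff 25/8.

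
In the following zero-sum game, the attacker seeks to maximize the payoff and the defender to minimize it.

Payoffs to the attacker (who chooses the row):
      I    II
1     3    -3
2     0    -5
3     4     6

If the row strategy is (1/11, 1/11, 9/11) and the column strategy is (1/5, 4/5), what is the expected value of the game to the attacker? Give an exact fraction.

223/55

Against (1/5, 4/5), each row's expected payoff is 1: -9/5; 2: -4; 3: 28/5.
Taking the (1/11, 1/11, 9/11)-weighted average: (1/11)·(-9/5) + (1/11)·(-4) + (9/11)·(28/5) = 223/55.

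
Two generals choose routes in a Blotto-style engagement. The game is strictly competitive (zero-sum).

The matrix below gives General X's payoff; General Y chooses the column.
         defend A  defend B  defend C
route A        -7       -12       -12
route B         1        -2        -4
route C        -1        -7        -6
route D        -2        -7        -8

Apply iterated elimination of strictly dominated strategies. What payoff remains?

Row route A is strictly dominated by row route B (1>-7, -2>-12, -4>-12); eliminate route A.
Row route D is strictly dominated by row route B (1>-2, -2>-7, -4>-8); eliminate route D.
Row route C is strictly dominated by row route B (1>-1, -2>-7, -4>-6); eliminate route C.
Column defend B is strictly dominated by defend C for General Y (-4<-2); eliminate defend B.
Column defend A is strictly dominated by defend C for General Y (-4<1); eliminate defend A.
Only (route B, defend C) remains, with payoff -4.

-4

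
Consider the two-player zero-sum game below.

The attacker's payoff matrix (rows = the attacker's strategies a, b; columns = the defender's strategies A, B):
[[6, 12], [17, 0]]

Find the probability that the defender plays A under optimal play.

Row minima are 6 and 0, so the attacker's maximin is 6; column maxima are 17 and 12, so the defender's minimax is 12. These differ, so the equilibrium is in mixed strategies.
Let the defender play A with probability q. The attacker is indifferent when 6q + 12(1−q) = 17q, giving q = 12/23.

12/23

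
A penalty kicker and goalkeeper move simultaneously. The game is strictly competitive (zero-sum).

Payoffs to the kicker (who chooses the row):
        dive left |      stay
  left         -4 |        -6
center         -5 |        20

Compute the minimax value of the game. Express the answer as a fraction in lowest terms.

-110/27

Row minima are -6 and -5, so the kicker's maximin is -5; column maxima are -4 and 20, so the goalkeeper's minimax is -4. These differ, so the equilibrium is in mixed strategies.
Let the kicker play left with probability p. The goalkeeper is indifferent when −4p − 5(1−p) = −6p + 20(1−p), giving p = 25/27.
Let the goalkeeper play dive left with probability q. The kicker is indifferent when −4q − 6(1−q) = −5q + 20(1−q), giving q = 26/27.
The value is -4·(26/27) + (-6)·(1/27) = -110/27.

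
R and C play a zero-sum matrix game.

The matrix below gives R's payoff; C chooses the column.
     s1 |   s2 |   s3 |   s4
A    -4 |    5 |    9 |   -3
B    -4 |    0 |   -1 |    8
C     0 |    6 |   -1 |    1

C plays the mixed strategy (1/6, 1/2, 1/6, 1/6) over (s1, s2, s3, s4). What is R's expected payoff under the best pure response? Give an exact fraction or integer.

3

A: (-4)·(1/6) + (5)·(1/2) + (9)·(1/6) + (-3)·(1/6) = 17/6.
B: (-4)·(1/6) + (0)·(1/2) + (-1)·(1/6) + (8)·(1/6) = 1/2.
C: (0)·(1/6) + (6)·(1/2) + (-1)·(1/6) + (1)·(1/6) = 3.
The best pure response is C with expected payoff 3.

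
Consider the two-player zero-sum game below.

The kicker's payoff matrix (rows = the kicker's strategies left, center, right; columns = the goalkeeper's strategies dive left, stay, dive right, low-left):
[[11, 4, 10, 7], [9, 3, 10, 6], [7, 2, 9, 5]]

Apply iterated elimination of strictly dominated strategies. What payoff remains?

Row right is strictly dominated by row left (11>7, 4>2, 10>9, 7>5); eliminate right.
Column low-left is strictly dominated by stay for the goalkeeper (4<7, 3<6); eliminate low-left.
Column dive right is strictly dominated by stay for the goalkeeper (4<10, 3<10); eliminate dive right.
Column dive left is strictly dominated by stay for the goalkeeper (4<11, 3<9); eliminate dive left.
Row center is strictly dominated by row left (4>3); eliminate center.
Only (left, stay) remains, with payoff 4.

4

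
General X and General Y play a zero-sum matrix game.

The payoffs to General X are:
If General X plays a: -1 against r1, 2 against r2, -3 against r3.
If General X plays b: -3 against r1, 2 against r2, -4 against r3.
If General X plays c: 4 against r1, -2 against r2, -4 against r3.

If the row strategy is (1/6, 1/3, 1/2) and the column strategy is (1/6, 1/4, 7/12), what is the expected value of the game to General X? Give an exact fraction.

-151/72

Against (1/6, 1/4, 7/12), each row's expected payoff is a: -17/12; b: -7/3; c: -13/6.
Taking the (1/6, 1/3, 1/2)-weighted average: (1/6)·(-17/12) + (1/3)·(-7/3) + (1/2)·(-13/6) = -151/72.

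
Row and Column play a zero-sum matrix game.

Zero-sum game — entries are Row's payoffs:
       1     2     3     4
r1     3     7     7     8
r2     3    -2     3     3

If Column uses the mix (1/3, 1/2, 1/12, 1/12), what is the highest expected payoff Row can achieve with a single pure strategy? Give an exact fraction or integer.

23/4

r1: (3)·(1/3) + (7)·(1/2) + (7)·(1/12) + (8)·(1/12) = 23/4.
r2: (3)·(1/3) + (-2)·(1/2) + (3)·(1/12) + (3)·(1/12) = 1/2.
The best pure response is r1 with expected payoff 23/4.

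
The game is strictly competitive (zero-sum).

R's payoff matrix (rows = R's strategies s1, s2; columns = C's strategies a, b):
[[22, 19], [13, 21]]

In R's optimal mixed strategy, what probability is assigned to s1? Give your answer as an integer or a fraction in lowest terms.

Row minima are 19 and 13, so R's maximin is 19; column maxima are 22 and 21, so C's minimax is 21. These differ, so the equilibrium is in mixed strategies.
Let R play s1 with probability p. C is indifferent when 22p + 13(1−p) = 19p + 21(1−p), giving p = 8/11.

8/11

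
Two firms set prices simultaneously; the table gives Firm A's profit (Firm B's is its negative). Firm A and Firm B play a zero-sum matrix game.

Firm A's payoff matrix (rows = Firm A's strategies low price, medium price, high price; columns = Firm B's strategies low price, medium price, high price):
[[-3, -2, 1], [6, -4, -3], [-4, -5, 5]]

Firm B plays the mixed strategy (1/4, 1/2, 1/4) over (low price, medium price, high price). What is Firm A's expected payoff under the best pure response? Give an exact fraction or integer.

-5/4

low price: (-3)·(1/4) + (-2)·(1/2) + (1)·(1/4) = -3/2.
medium price: (6)·(1/4) + (-4)·(1/2) + (-3)·(1/4) = -5/4.
high price: (-4)·(1/4) + (-5)·(1/2) + (5)·(1/4) = -9/4.
The best pure response is medium price with expected payoff -5/4.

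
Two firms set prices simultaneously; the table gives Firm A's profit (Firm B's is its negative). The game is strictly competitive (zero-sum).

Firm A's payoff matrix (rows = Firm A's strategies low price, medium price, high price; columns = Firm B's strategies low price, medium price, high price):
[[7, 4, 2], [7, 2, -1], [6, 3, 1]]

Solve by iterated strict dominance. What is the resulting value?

2

Row high price is strictly dominated by row low price (7>6, 4>3, 2>1); eliminate high price.
Column low price is strictly dominated by medium price for Firm B (4<7, 2<7); eliminate low price.
Column medium price is strictly dominated by high price for Firm B (2<4, -1<2); eliminate medium price.
Row medium price is strictly dominated by row low price (2>-1); eliminate medium price.
Only (low price, high price) remains, with payoff 2.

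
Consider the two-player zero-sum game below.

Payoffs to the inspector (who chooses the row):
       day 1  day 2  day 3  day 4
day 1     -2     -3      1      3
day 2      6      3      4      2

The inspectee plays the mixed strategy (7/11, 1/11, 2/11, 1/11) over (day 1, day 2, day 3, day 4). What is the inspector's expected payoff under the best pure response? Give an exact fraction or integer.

5

day 1: (-2)·(7/11) + (-3)·(1/11) + (1)·(2/11) + (3)·(1/11) = -12/11.
day 2: (6)·(7/11) + (3)·(1/11) + (4)·(2/11) + (2)·(1/11) = 5.
The best pure response is day 2 with expected payoff 5.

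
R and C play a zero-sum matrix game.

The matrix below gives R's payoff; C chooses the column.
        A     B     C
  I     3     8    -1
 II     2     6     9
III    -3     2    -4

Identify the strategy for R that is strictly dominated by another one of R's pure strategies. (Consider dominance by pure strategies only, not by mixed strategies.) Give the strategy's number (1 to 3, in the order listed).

Compare III with I: 3 > -3, 8 > 2, -1 > -4.
So I strictly dominates III for R; III is strictly dominated.

3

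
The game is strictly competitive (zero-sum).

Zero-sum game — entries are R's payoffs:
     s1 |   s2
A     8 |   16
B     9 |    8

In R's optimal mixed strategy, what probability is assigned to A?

1/9

Row minima are 8 and 8, so R's maximin is 8; column maxima are 9 and 16, so C's minimax is 9. These differ, so the equilibrium is in mixed strategies.
Let R play A with probability p. C is indifferent when 8p + 9(1−p) = 16p + 8(1−p), giving p = 1/9.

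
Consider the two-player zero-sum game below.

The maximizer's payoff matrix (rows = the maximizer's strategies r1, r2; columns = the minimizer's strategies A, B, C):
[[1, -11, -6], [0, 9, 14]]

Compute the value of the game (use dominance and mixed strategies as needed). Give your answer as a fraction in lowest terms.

3/7

Column C is strictly dominated by B for the minimizer (it gives the maximizer more in every row).
The remaining 2×2 game on (r1, r2) × (A, B) has no saddle point. Let the maximizer play r1 with probability p; indifference gives p = −11p + 9(1−p), so p = 3/7.
Similarly the minimizer's optimal q on A is 20/21, and the value is 1·(20/21) + (-11)·(1/21) = 3/7.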